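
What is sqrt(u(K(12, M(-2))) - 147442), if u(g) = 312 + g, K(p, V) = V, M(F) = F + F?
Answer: I*sqrt(147134) ≈ 383.58*I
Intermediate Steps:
M(F) = 2*F
sqrt(u(K(12, M(-2))) - 147442) = sqrt((312 + 2*(-2)) - 147442) = sqrt((312 - 4) - 147442) = sqrt(308 - 147442) = sqrt(-147134) = I*sqrt(147134)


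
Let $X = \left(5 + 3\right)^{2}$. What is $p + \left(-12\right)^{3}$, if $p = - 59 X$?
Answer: $-5504$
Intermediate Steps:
$X = 64$ ($X = 8^{2} = 64$)
$p = -3776$ ($p = \left(-59\right) 64 = -3776$)
$p + \left(-12\right)^{3} = -3776 + \left(-12\right)^{3} = -3776 - 1728 = -5504$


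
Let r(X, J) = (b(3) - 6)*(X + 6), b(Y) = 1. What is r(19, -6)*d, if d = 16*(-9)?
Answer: 18000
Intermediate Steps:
d = -144
r(X, J) = -30 - 5*X (r(X, J) = (1 - 6)*(X + 6) = -5*(6 + X) = -30 - 5*X)
r(19, -6)*d = (-30 - 5*19)*(-144) = (-30 - 95)*(-144) = -125*(-144) = 18000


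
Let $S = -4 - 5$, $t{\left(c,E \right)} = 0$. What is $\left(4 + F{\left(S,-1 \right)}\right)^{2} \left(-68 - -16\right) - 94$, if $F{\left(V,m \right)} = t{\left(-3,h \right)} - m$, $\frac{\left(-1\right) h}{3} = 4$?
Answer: $-1394$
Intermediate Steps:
$h = -12$ ($h = \left(-3\right) 4 = -12$)
$S = -9$
$F{\left(V,m \right)} = - m$ ($F{\left(V,m \right)} = 0 - m = - m$)
$\left(4 + F{\left(S,-1 \right)}\right)^{2} \left(-68 - -16\right) - 94 = \left(4 - -1\right)^{2} \left(-68 - -16\right) - 94 = \left(4 + 1\right)^{2} \left(-68 + 16\right) - 94 = 5^{2} \left(-52\right) - 94 = 25 \left(-52\right) - 94 = -1300 - 94 = -1394$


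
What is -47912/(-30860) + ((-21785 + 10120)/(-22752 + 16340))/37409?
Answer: 2873211028299/1850570109220 ≈ 1.5526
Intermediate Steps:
-47912/(-30860) + ((-21785 + 10120)/(-22752 + 16340))/37409 = -47912*(-1/30860) - 11665/(-6412)*(1/37409) = 11978/7715 - 11665*(-1/6412)*(1/37409) = 11978/7715 + (11665/6412)*(1/37409) = 11978/7715 + 11665/239866508 = 2873211028299/1850570109220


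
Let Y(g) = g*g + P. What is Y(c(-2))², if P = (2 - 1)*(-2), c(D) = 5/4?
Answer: 49/256 ≈ 0.19141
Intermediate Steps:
c(D) = 5/4 (c(D) = 5*(¼) = 5/4)
P = -2 (P = 1*(-2) = -2)
Y(g) = -2 + g² (Y(g) = g*g - 2 = g² - 2 = -2 + g²)
Y(c(-2))² = (-2 + (5/4)²)² = (-2 + 25/16)² = (-7/16)² = 49/256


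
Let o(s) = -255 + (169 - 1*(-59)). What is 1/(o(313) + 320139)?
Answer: 1/320112 ≈ 3.1239e-6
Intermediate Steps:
o(s) = -27 (o(s) = -255 + (169 + 59) = -255 + 228 = -27)
1/(o(313) + 320139) = 1/(-27 + 320139) = 1/320112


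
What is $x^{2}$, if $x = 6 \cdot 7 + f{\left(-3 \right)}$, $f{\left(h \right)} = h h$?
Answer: $2601$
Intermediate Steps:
$f{\left(h \right)} = h^{2}$
$x = 51$ ($x = 6 \cdot 7 + \left(-3\right)^{2} = 42 + 9 = 51$)
$x^{2} = 51^{2} = 2601$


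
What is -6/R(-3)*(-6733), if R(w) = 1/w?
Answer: -121194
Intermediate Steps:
-6/R(-3)*(-6733) = -6/(1/(-3))*(-6733) = -6/(-⅓)*(-6733) = -6*(-3)*(-6733) = 18*(-6733) = -121194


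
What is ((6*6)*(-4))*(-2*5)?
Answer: 1440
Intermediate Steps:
((6*6)*(-4))*(-2*5) = (36*(-4))*(-10) = -144*(-10) = 1440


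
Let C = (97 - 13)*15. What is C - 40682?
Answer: -39422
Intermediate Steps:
C = 1260 (C = 84*15 = 1260)
C - 40682 = 1260 - 40682 = -39422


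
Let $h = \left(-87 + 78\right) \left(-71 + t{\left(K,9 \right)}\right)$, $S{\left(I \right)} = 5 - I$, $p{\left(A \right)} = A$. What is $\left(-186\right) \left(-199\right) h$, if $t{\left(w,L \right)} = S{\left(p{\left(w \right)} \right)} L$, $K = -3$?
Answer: $-333126$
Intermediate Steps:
$t{\left(w,L \right)} = L \left(5 - w\right)$ ($t{\left(w,L \right)} = \left(5 - w\right) L = L \left(5 - w\right)$)
$h = -9$ ($h = \left(-87 + 78\right) \left(-71 + 9 \left(5 - -3\right)\right) = - 9 \left(-71 + 9 \left(5 + 3\right)\right) = - 9 \left(-71 + 9 \cdot 8\right) = - 9 \left(-71 + 72\right) = \left(-9\right) 1 = -9$)
$\left(-186\right) \left(-199\right) h = \left(-186\right) \left(-199\right) \left(-9\right) = 37014 \left(-9\right) = -333126$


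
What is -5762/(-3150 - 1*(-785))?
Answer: 134/55 ≈ 2.4364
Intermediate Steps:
-5762/(-3150 - 1*(-785)) = -5762/(-3150 + 785) = -5762/(-2365) = -5762*(-1/2365) = 134/55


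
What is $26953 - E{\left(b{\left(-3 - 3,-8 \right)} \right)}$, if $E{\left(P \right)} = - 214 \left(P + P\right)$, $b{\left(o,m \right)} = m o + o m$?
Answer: $68041$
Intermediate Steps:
$b{\left(o,m \right)} = 2 m o$ ($b{\left(o,m \right)} = m o + m o = 2 m o$)
$E{\left(P \right)} = - 428 P$ ($E{\left(P \right)} = - 214 \cdot 2 P = - 428 P$)
$26953 - E{\left(b{\left(-3 - 3,-8 \right)} \right)} = 26953 - - 428 \cdot 2 \left(-8\right) \left(-3 - 3\right) = 26953 - - 428 \cdot 2 \left(-8\right) \left(-6\right) = 26953 - \left(-428\right) 96 = 26953 - -41088 = 26953 + 41088 = 68041$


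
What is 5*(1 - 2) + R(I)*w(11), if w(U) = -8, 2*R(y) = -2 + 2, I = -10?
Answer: -5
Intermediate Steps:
R(y) = 0 (R(y) = (-2 + 2)/2 = (1/2)*0 = 0)
5*(1 - 2) + R(I)*w(11) = 5*(1 - 2) + 0*(-8) = 5*(-1) + 0 = -5 + 0 = -5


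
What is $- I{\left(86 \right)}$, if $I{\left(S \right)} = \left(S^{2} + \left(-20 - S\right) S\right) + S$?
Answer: $1634$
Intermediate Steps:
$I{\left(S \right)} = S + S^{2} + S \left(-20 - S\right)$ ($I{\left(S \right)} = \left(S^{2} + S \left(-20 - S\right)\right) + S = S + S^{2} + S \left(-20 - S\right)$)
$- I{\left(86 \right)} = - \left(-19\right) 86 = \left(-1\right) \left(-1634\right) = 1634$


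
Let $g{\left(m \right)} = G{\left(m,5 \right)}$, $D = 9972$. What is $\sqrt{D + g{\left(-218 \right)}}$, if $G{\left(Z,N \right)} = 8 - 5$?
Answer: $5 \sqrt{399} \approx 99.875$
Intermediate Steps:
$G{\left(Z,N \right)} = 3$
$g{\left(m \right)} = 3$
$\sqrt{D + g{\left(-218 \right)}} = \sqrt{9972 + 3} = \sqrt{9975} = 5 \sqrt{399}$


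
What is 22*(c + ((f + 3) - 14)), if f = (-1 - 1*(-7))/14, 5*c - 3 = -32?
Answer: -12606/35 ≈ -360.17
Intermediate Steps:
c = -29/5 (c = 3/5 + (1/5)*(-32) = 3/5 - 32/5 = -29/5 ≈ -5.8000)
f = 3/7 (f = (-1 + 7)*(1/14) = 6*(1/14) = 3/7 ≈ 0.42857)
22*(c + ((f + 3) - 14)) = 22*(-29/5 + ((3/7 + 3) - 14)) = 22*(-29/5 + (24/7 - 14)) = 22*(-29/5 - 74/7) = 22*(-573/35) = -12606/35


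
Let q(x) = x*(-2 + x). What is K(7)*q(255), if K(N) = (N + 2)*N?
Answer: 4064445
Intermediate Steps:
K(N) = N*(2 + N) (K(N) = (2 + N)*N = N*(2 + N))
K(7)*q(255) = (7*(2 + 7))*(255*(-2 + 255)) = (7*9)*(255*253) = 63*64515 = 4064445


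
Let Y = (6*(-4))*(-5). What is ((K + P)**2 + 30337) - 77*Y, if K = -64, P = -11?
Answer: 26722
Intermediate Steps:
Y = 120 (Y = -24*(-5) = 120)
((K + P)**2 + 30337) - 77*Y = ((-64 - 11)**2 + 30337) - 77*120 = ((-75)**2 + 30337) - 9240 = (5625 + 30337) - 9240 = 35962 - 9240 = 26722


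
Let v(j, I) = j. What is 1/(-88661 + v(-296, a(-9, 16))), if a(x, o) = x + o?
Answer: -1/88957 ≈ -1.1241e-5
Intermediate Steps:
a(x, o) = o + x
1/(-88661 + v(-296, a(-9, 16))) = 1/(-88661 - 296) = 1/(-88957) = -1/88957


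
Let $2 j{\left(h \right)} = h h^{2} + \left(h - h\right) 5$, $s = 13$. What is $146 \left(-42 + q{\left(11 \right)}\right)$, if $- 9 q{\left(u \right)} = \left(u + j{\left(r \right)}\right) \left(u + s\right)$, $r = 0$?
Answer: $- \frac{31244}{3} \approx -10415.0$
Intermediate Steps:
$j{\left(h \right)} = \frac{h^{3}}{2}$ ($j{\left(h \right)} = \frac{h h^{2} + \left(h - h\right) 5}{2} = \frac{h^{3} + 0 \cdot 5}{2} = \frac{h^{3} + 0}{2} = \frac{h^{3}}{2}$)
$q{\left(u \right)} = - \frac{u \left(13 + u\right)}{9}$ ($q{\left(u \right)} = - \frac{\left(u + \frac{0^{3}}{2}\right) \left(u + 13\right)}{9} = - \frac{\left(u + \frac{1}{2} \cdot 0\right) \left(13 + u\right)}{9} = - \frac{\left(u + 0\right) \left(13 + u\right)}{9} = - \frac{u \left(13 + u\right)}{9}$)
$146 \left(-42 + q{\left(11 \right)}\right) = 146 \left(-42 + \frac{1}{9} \cdot 11 \left(-13 - 11\right)\right) = 146 \left(-42 + \frac{1}{9} \cdot 11 \left(-24\right)\right) = 146 \left(-42 - \frac{88}{3}\right) = 146 \left(- \frac{214}{3}\right) = - \frac{31244}{3}$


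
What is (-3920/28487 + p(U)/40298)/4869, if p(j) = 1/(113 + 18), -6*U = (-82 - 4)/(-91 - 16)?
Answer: -6897933491/244073159786238 ≈ -2.8262e-5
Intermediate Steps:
U = -43/321 (U = -(-82 - 4)/(6*(-91 - 16)) = -(-43)/(3*(-107)) = -(-43)*(-1)/(3*107) = -1/6*86/107 = -43/321 ≈ -0.13396)
p(j) = 1/131
(-3920/28487 + p(U)/40298)/4869 = (-3920/28487 + (1/131)/40298)/4869 = (-3920*1/28487 + (1/131)*(1/40298))*(1/4869) = (-3920/28487 + 1/5279038)*(1/4869) = -20693800473/150383955506*1/4869 = -6897933491/244073159786238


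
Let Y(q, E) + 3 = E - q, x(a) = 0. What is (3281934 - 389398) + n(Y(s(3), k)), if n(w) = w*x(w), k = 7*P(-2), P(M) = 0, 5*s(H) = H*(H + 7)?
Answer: 2892536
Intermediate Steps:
s(H) = H*(7 + H)/5 (s(H) = (H*(H + 7))/5 = (H*(7 + H))/5 = H*(7 + H)/5)
k = 0 (k = 7*0 = 0)
Y(q, E) = -3 + E - q (Y(q, E) = -3 + (E - q) = -3 + E - q)
n(w) = 0 (n(w) = w*0 = 0)
(3281934 - 389398) + n(Y(s(3), k)) = (3281934 - 389398) + 0 = 2892536 + 0 = 2892536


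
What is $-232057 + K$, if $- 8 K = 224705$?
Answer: $- \frac{2081161}{8} \approx -2.6015 \cdot 10^{5}$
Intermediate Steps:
$K = - \frac{224705}{8}$ ($K = \left(- \frac{1}{8}\right) 224705 = - \frac{224705}{8} \approx -28088.0$)
$-232057 + K = -232057 - \frac{224705}{8} = - \frac{2081161}{8}$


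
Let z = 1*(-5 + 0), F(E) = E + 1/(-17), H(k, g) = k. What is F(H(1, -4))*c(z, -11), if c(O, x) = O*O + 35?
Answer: 960/17 ≈ 56.471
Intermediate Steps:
F(E) = -1/17 + E (F(E) = E - 1/17 = -1/17 + E)
z = -5 (z = 1*(-5) = -5)
c(O, x) = 35 + O² (c(O, x) = O² + 35 = 35 + O²)
F(H(1, -4))*c(z, -11) = (-1/17 + 1)*(35 + (-5)²) = 16*(35 + 25)/17 = (16/17)*60 = 960/17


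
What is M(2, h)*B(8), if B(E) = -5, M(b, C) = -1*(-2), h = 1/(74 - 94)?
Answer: -10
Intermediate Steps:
h = -1/20 (h = 1/(-20) = -1/20 ≈ -0.050000)
M(b, C) = 2
M(2, h)*B(8) = 2*(-5) = -10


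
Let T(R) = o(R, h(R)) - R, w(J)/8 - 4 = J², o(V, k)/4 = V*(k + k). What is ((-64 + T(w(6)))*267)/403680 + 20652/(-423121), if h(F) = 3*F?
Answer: 2891577924312/1779223805 ≈ 1625.2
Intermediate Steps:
o(V, k) = 8*V*k (o(V, k) = 4*(V*(k + k)) = 4*(V*(2*k)) = 4*(2*V*k) = 8*V*k)
w(J) = 32 + 8*J²
T(R) = -R + 24*R² (T(R) = 8*R*(3*R) - R = 24*R² - R = -R + 24*R²)
((-64 + T(w(6)))*267)/403680 + 20652/(-423121) = ((-64 + (32 + 8*6²)*(-1 + 24*(32 + 8*6²)))*267)/403680 + 20652/(-423121) = ((-64 + (32 + 8*36)*(-1 + 24*(32 + 8*36)))*267)*(1/403680) + 20652*(-1/423121) = ((-64 + (32 + 288)*(-1 + 24*(32 + 288)))*267)*(1/403680) - 20652/423121 = ((-64 + 320*(-1 + 24*320))*267)*(1/403680) - 20652/423121 = ((-64 + 320*(-1 + 7680))*267)*(1/403680) - 20652/423121 = ((-64 + 320*7679)*267)*(1/403680) - 20652/423121 = ((-64 + 2457280)*267)*(1/403680) - 20652/423121 = (2457216*267)*(1/403680) - 20652/423121 = 656076672*(1/403680) - 20652/423121 = 6834132/4205 - 20652/423121 = 2891577924312/1779223805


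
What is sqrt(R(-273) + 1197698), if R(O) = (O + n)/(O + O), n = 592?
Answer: sqrt(357052762794)/546 ≈ 1094.4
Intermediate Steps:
R(O) = (592 + O)/(2*O) (R(O) = (O + 592)/(O + O) = (592 + O)/((2*O)) = (592 + O)*(1/(2*O)) = (592 + O)/(2*O))
sqrt(R(-273) + 1197698) = sqrt((1/2)*(592 - 273)/(-273) + 1197698) = sqrt((1/2)*(-1/273)*319 + 1197698) = sqrt(-319/546 + 1197698) = sqrt(653942789/546) = sqrt(357052762794)/546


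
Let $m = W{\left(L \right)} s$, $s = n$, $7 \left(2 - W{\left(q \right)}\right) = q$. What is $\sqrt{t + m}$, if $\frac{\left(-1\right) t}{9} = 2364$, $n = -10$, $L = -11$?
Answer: $\frac{i \sqrt{1044274}}{7} \approx 145.99 i$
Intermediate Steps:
$W{\left(q \right)} = 2 - \frac{q}{7}$
$t = -21276$ ($t = \left(-9\right) 2364 = -21276$)
$s = -10$
$m = - \frac{250}{7}$ ($m = \left(2 - - \frac{11}{7}\right) \left(-10\right) = \left(2 + \frac{11}{7}\right) \left(-10\right) = \frac{25}{7} \left(-10\right) = - \frac{250}{7} \approx -35.714$)
$\sqrt{t + m} = \sqrt{-21276 - \frac{250}{7}} = \sqrt{- \frac{149182}{7}} = \frac{i \sqrt{1044274}}{7}$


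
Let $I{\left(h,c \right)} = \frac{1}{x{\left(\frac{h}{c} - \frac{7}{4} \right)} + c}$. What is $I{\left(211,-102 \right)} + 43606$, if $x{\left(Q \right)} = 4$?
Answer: $\frac{4273387}{98} \approx 43606.0$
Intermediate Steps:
$I{\left(h,c \right)} = \frac{1}{4 + c}$
$I{\left(211,-102 \right)} + 43606 = \frac{1}{4 - 102} + 43606 = \frac{1}{-98} + 43606 = - \frac{1}{98} + 43606 = \frac{4273387}{98}$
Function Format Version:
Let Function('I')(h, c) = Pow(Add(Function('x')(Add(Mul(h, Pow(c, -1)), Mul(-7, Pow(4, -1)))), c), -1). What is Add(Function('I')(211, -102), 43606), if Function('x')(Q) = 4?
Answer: Rational(4273387, 98) ≈ 43606.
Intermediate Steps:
Function('I')(h, c) = Pow(Add(4, c), -1)
Add(Function('I')(211, -102), 43606) = Add(Pow(Add(4, -102), -1), 43606) = Add(Pow(-98, -1), 43606) = Add(Rational(-1, 98), 43606) = Rational(4273387, 98)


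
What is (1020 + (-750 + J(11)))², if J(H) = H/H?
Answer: 73441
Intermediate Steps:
J(H) = 1
(1020 + (-750 + J(11)))² = (1020 + (-750 + 1))² = (1020 - 749)² = 271² = 73441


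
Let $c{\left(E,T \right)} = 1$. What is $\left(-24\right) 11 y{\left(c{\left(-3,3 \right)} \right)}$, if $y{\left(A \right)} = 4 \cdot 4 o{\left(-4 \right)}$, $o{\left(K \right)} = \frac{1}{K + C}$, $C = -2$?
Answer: $704$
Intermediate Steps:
$o{\left(K \right)} = \frac{1}{-2 + K}$ ($o{\left(K \right)} = \frac{1}{K - 2} = \frac{1}{-2 + K}$)
$y{\left(A \right)} = - \frac{8}{3}$ ($y{\left(A \right)} = \frac{4 \cdot 4}{-2 - 4} = \frac{16}{-6} = 16 \left(- \frac{1}{6}\right) = - \frac{8}{3}$)
$\left(-24\right) 11 y{\left(c{\left(-3,3 \right)} \right)} = \left(-24\right) 11 \left(- \frac{8}{3}\right) = \left(-264\right) \left(- \frac{8}{3}\right) = 704$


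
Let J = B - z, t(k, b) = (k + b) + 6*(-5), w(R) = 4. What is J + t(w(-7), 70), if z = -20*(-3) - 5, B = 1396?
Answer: 1385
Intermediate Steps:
z = 55 (z = 60 - 5 = 55)
t(k, b) = -30 + b + k (t(k, b) = (b + k) - 30 = -30 + b + k)
J = 1341 (J = 1396 - 1*55 = 1396 - 55 = 1341)
J + t(w(-7), 70) = 1341 + (-30 + 70 + 4) = 1341 + 44 = 1385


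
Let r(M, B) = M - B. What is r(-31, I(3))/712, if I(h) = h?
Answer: -17/356 ≈ -0.047753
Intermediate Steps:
r(-31, I(3))/712 = (-31 - 1*3)/712 = (-31 - 3)*(1/712) = -34*1/712 = -17/356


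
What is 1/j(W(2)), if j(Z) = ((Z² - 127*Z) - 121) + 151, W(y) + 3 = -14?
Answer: 1/2478 ≈ 0.00040355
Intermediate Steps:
W(y) = -17 (W(y) = -3 - 14 = -17)
j(Z) = 30 + Z² - 127*Z (j(Z) = (-121 + Z² - 127*Z) + 151 = 30 + Z² - 127*Z)
1/j(W(2)) = 1/(30 + (-17)² - 127*(-17)) = 1/(30 + 289 + 2159) = 1/2478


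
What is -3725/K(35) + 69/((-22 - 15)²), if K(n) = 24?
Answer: -5097869/32856 ≈ -155.16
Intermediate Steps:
-3725/K(35) + 69/((-22 - 15)²) = -3725/24 + 69/((-22 - 15)²) = -3725*1/24 + 69/((-37)²) = -3725/24 + 69/1369 = -5097869/32856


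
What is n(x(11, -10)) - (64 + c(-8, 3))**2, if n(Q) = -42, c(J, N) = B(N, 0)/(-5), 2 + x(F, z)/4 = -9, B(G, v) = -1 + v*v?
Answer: -104091/25 ≈ -4163.6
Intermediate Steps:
B(G, v) = -1 + v**2
x(F, z) = -44 (x(F, z) = -8 + 4*(-9) = -8 - 36 = -44)
c(J, N) = 1/5 (c(J, N) = (-1 + 0**2)/(-5) = (-1 + 0)*(-1/5) = -1*(-1/5) = 1/5)
n(x(11, -10)) - (64 + c(-8, 3))**2 = -42 - (64 + 1/5)**2 = -42 - (321/5)**2 = -42 - 1*103041/25 = -42 - 103041/25 = -104091/25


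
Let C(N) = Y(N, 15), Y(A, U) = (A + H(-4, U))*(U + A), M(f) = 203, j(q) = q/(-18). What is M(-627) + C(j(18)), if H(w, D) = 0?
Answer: 189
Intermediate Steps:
j(q) = -q/18 (j(q) = q*(-1/18) = -q/18)
Y(A, U) = A*(A + U) (Y(A, U) = (A + 0)*(U + A) = A*(A + U))
C(N) = N*(15 + N) (C(N) = N*(N + 15) = N*(15 + N))
M(-627) + C(j(18)) = 203 + (-1/18*18)*(15 - 1/18*18) = 203 - (15 - 1) = 203 - 1*14 = 203 - 14 = 189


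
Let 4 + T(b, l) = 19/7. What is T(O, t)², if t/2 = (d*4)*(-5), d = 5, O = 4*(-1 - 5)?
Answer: 81/49 ≈ 1.6531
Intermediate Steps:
O = -24 (O = 4*(-6) = -24)
t = -200 (t = 2*((5*4)*(-5)) = 2*(20*(-5)) = 2*(-100) = -200)
T(b, l) = -9/7 (T(b, l) = -4 + 19/7 = -9/7)
T(O, t)² = (-9/7)² = 81/49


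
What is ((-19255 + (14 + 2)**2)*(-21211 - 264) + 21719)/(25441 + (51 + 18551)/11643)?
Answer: 4750637915892/296228165 ≈ 16037.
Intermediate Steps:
((-19255 + (14 + 2)**2)*(-21211 - 264) + 21719)/(25441 + (51 + 18551)/11643) = ((-19255 + 16**2)*(-21475) + 21719)/(25441 + 18602*(1/11643)) = ((-19255 + 256)*(-21475) + 21719)/(25441 + 18602/11643) = (-18999*(-21475) + 21719)/(296228165/11643) = (408003525 + 21719)*(11643/296228165) = 408025244*(11643/296228165) = 4750637915892/296228165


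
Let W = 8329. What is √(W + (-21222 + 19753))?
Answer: 14*√35 ≈ 82.825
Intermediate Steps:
√(W + (-21222 + 19753)) = √(8329 + (-21222 + 19753)) = √(8329 - 1469) = √6860 = 14*√35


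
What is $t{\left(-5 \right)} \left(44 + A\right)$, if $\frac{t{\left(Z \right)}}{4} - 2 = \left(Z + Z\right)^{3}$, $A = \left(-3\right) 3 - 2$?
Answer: $-131736$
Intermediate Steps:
$A = -11$ ($A = -9 - 2 = -11$)
$t{\left(Z \right)} = 8 + 32 Z^{3}$ ($t{\left(Z \right)} = 8 + 4 \left(Z + Z\right)^{3} = 8 + 4 \left(2 Z\right)^{3} = 8 + 4 \cdot 8 Z^{3} = 8 + 32 Z^{3}$)
$t{\left(-5 \right)} \left(44 + A\right) = \left(8 + 32 \left(-5\right)^{3}\right) \left(44 - 11\right) = \left(8 + 32 \left(-125\right)\right) 33 = \left(8 - 4000\right) 33 = \left(-3992\right) 33 = -131736$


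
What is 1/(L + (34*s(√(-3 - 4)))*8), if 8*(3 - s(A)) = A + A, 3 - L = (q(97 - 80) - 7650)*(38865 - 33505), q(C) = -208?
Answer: 42119699/1774069043882969 + 68*I*√7/1774069043882969 ≈ 2.3742e-8 + 1.0141e-13*I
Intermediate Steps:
L = 42118883 (L = 3 - (-208 - 7650)*(38865 - 33505) = 3 - (-7858)*5360 = 3 - 1*(-42118880) = 3 + 42118880 = 42118883)
s(A) = 3 - A/4 (s(A) = 3 - (A + A)/8 = 3 - A/4)
1/(L + (34*s(√(-3 - 4)))*8) = 1/(42118883 + (34*(3 - √(-3 - 4)/4))*8) = 1/(42118883 + (34*(3 - I*√7/4))*8) = 1/(42118883 + (102 - 17*I*√7/2)*8) = 1/(42118883 + (816 - 68*I*√7)) = 1/(42119699 - 68*I*√7)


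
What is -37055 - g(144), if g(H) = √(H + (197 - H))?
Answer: -37055 - √197 ≈ -37069.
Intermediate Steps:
g(H) = √197
-37055 - g(144) = -37055 - √197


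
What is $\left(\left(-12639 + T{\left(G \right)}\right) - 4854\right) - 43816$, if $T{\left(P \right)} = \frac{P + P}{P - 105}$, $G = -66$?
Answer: $- \frac{3494569}{57} \approx -61308.0$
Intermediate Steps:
$T{\left(P \right)} = \frac{2 P}{-105 + P}$
$\left(\left(-12639 + T{\left(G \right)}\right) - 4854\right) - 43816 = \left(\left(-12639 + 2 \left(-66\right) \frac{1}{-105 - 66}\right) - 4854\right) - 43816 = \left(\left(-12639 + 2 \left(-66\right) \frac{1}{-171}\right) - 4854\right) - 43816 = \left(\left(-12639 + 2 \left(-66\right) \left(- \frac{1}{171}\right)\right) - 4854\right) - 43816 = \left(\left(-12639 + \frac{44}{57}\right) - 4854\right) - 43816 = \left(- \frac{720379}{57} - 4854\right) - 43816 = - \frac{997057}{57} - 43816 = - \frac{3494569}{57}$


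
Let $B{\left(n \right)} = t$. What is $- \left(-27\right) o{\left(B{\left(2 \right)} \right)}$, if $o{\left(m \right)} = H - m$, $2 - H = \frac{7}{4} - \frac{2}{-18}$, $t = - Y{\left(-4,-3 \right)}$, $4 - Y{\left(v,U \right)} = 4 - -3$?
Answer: $- \frac{309}{4} \approx -77.25$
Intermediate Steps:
$Y{\left(v,U \right)} = -3$ ($Y{\left(v,U \right)} = 4 - \left(4 - -3\right) = 4 - \left(4 + 3\right) = 4 - 7 = -3$)
$t = 3$ ($t = \left(-1\right) \left(-3\right) = 3$)
$H = \frac{5}{36}$ ($H = 2 - \left(\frac{7}{4} - \frac{2}{-18}\right) = 2 - \left(7 \cdot \frac{1}{4} - - \frac{1}{9}\right) = 2 - \left(\frac{7}{4} + \frac{1}{9}\right) = 2 - \frac{67}{36} = \frac{5}{36} \approx 0.13889$)
$B{\left(n \right)} = 3$
$o{\left(m \right)} = \frac{5}{36} - m$
$- \left(-27\right) o{\left(B{\left(2 \right)} \right)} = - \left(-27\right) \left(\frac{5}{36} - 3\right) = - \frac{\left(-27\right) \left(-103\right)}{36} = \left(-1\right) \frac{309}{4} = - \frac{309}{4}$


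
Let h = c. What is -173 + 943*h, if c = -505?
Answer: -476388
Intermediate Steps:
h = -505
-173 + 943*h = -173 + 943*(-505) = -173 - 476215 = -476388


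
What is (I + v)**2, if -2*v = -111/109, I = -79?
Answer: 292786321/47524 ≈ 6160.8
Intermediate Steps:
v = 111/218 (v = -(-111)/(2*109) = -1/2*(-111/109) = 111/218 ≈ 0.50917)
(I + v)**2 = (-79 + 111/218)**2 = (-17111/218)**2 = 292786321/47524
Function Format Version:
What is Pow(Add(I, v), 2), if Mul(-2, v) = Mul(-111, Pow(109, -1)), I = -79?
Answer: Rational(292786321, 47524) ≈ 6160.8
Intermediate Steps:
v = Rational(111, 218) (v = Mul(Rational(-1, 2), Mul(-111, Pow(109, -1))) = Mul(Rational(-1, 2), Mul(-111, Rational(1, 109))) = Mul(Rational(-1, 2), Rational(-111, 109)) = Rational(111, 218) ≈ 0.50917)
Pow(Add(I, v), 2) = Pow(Add(-79, Rational(111, 218)), 2) = Pow(Rational(-17111, 218), 2) = Rational(292786321, 47524)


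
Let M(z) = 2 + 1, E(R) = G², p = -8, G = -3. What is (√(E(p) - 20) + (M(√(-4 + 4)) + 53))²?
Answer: (56 + I*√11)² ≈ 3125.0 + 371.46*I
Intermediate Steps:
E(R) = 9 (E(R) = (-3)² = 9)
M(z) = 3
(√(E(p) - 20) + (M(√(-4 + 4)) + 53))² = (√(9 - 20) + (3 + 53))² = (√(-11) + 56)² = (I*√11 + 56)² = (56 + I*√11)²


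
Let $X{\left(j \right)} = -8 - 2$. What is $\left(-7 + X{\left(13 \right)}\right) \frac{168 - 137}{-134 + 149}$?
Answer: $- \frac{527}{15} \approx -35.133$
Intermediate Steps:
$X{\left(j \right)} = -10$
$\left(-7 + X{\left(13 \right)}\right) \frac{168 - 137}{-134 + 149} = \left(-7 - 10\right) \frac{168 - 137}{-134 + 149} = - 17 \cdot \frac{31}{15} = - 17 \cdot 31 \cdot \frac{1}{15} = \left(-17\right) \frac{31}{15} = - \frac{527}{15}$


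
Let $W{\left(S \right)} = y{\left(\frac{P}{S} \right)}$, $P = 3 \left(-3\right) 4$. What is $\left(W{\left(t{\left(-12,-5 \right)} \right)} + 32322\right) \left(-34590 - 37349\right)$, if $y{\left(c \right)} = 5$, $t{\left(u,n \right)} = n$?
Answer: $-2325572053$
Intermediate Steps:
$P = -36$ ($P = \left(-9\right) 4 = -36$)
$W{\left(S \right)} = 5$
$\left(W{\left(t{\left(-12,-5 \right)} \right)} + 32322\right) \left(-34590 - 37349\right) = \left(5 + 32322\right) \left(-34590 - 37349\right) = 32327 \left(-71939\right) = -2325572053$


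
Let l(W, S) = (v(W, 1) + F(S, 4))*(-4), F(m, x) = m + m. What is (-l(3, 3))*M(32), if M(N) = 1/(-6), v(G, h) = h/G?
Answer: -38/9 ≈ -4.2222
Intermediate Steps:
F(m, x) = 2*m
l(W, S) = -8*S - 4/W (l(W, S) = (1/W + 2*S)*(-4) = -8*S - 4/W)
M(N) = -⅙
(-l(3, 3))*M(32) = -(-8*3 - 4/3)*(-⅙) = -(-24 - 4*⅓)*(-⅙) = -(-24 - 4/3)*(-⅙) = -1*(-76/3)*(-⅙) = (76/3)*(-⅙) = -38/9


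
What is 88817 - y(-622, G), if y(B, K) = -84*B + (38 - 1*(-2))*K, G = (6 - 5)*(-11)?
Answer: 37009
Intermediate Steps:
G = -11 (G = 1*(-11) = -11)
y(B, K) = -84*B + 40*K (y(B, K) = -84*B + (38 + 2)*K = -84*B + 40*K)
88817 - y(-622, G) = 88817 - (-84*(-622) + 40*(-11)) = 88817 - (52248 - 440) = 88817 - 1*51808 = 88817 - 51808 = 37009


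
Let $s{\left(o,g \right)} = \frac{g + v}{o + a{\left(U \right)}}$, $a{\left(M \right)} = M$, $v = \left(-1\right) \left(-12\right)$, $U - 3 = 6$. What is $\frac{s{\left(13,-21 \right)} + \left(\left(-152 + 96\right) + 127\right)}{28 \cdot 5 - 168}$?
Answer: $- \frac{1553}{616} \approx -2.5211$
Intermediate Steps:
$U = 9$ ($U = 3 + 6 = 9$)
$v = 12$
$s{\left(o,g \right)} = \frac{12 + g}{9 + o}$ ($s{\left(o,g \right)} = \frac{g + 12}{o + 9} = \frac{12 + g}{9 + o}$)
$\frac{s{\left(13,-21 \right)} + \left(\left(-152 + 96\right) + 127\right)}{28 \cdot 5 - 168} = \frac{\frac{12 - 21}{9 + 13} + \left(\left(-152 + 96\right) + 127\right)}{28 \cdot 5 - 168} = \frac{\frac{1}{22} \left(-9\right) + \left(-56 + 127\right)}{140 - 168} = \frac{\frac{1}{22} \left(-9\right) + 71}{-28} = \left(- \frac{9}{22} + 71\right) \left(- \frac{1}{28}\right) = \frac{1553}{22} \left(- \frac{1}{28}\right) = - \frac{1553}{616}$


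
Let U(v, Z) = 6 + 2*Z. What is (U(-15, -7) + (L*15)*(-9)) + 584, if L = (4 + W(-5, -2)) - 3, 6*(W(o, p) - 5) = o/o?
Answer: -513/2 ≈ -256.50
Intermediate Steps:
W(o, p) = 31/6 (W(o, p) = 5 + (o/o)/6 = 5 + (⅙)*1 = 5 + ⅙ = 31/6)
L = 37/6 (L = (4 + 31/6) - 3 = 55/6 - 3 = 37/6 ≈ 6.1667)
(U(-15, -7) + (L*15)*(-9)) + 584 = ((6 + 2*(-7)) + ((37/6)*15)*(-9)) + 584 = ((6 - 14) + (185/2)*(-9)) + 584 = (-8 - 1665/2) + 584 = -1681/2 + 584 = -513/2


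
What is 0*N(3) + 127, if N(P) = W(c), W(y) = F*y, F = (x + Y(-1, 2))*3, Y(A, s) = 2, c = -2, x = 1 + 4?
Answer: 127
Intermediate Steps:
x = 5
F = 21 (F = (5 + 2)*3 = 7*3 = 21)
W(y) = 21*y
N(P) = -42 (N(P) = 21*(-2) = -42)
0*N(3) + 127 = 0*(-42) + 127 = 0 + 127 = 127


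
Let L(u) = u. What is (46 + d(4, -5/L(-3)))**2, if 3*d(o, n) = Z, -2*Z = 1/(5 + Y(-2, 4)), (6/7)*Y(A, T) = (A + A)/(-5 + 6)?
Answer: 8281/4 ≈ 2070.3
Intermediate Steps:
Y(A, T) = 7*A/3 (Y(A, T) = 7*((A + A)/(-5 + 6))/6 = 7*((2*A)/1)/6 = 7*((2*A)*1)/6 = 7*(2*A)/6 = 7*A/3)
Z = -3/2 (Z = -1/(2*(5 + (7/3)*(-2))) = -1/(2*(5 - 14/3)) = -1/(2*1/3) = -1/2*3 = -3/2 ≈ -1.5000)
d(o, n) = -1/2 (d(o, n) = (1/3)*(-3/2) = -1/2)
(46 + d(4, -5/L(-3)))**2 = (46 - 1/2)**2 = (91/2)**2 = 8281/4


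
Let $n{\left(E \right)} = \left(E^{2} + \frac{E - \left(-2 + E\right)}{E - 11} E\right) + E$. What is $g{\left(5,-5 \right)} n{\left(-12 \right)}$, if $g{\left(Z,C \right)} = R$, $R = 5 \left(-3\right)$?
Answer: $- \frac{45900}{23} \approx -1995.7$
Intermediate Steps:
$n{\left(E \right)} = E + E^{2} + \frac{2 E}{-11 + E}$ ($n{\left(E \right)} = \left(E^{2} + \frac{2}{-11 + E} E\right) + E = \left(E^{2} + \frac{2 E}{-11 + E}\right) + E = E + E^{2} + \frac{2 E}{-11 + E}$)
$R = -15$
$g{\left(Z,C \right)} = -15$
$g{\left(5,-5 \right)} n{\left(-12 \right)} = - 15 \left(- \frac{12 \left(-9 + \left(-12\right)^{2} - -120\right)}{-11 - 12}\right) = - 15 \left(- \frac{12 \left(-9 + 144 + 120\right)}{-23}\right) = - 15 \left(\left(-12\right) \left(- \frac{1}{23}\right) 255\right) = \left(-15\right) \frac{3060}{23} = - \frac{45900}{23}$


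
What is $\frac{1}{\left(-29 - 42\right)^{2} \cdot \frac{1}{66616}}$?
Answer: $\frac{66616}{5041} \approx 13.215$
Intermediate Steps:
$\frac{1}{\left(-29 - 42\right)^{2} \cdot \frac{1}{66616}} = \frac{1}{\left(-71\right)^{2} \cdot \frac{1}{66616}} = \frac{1}{5041 \cdot \frac{1}{66616}} = \frac{1}{\frac{5041}{66616}} = \frac{66616}{5041}$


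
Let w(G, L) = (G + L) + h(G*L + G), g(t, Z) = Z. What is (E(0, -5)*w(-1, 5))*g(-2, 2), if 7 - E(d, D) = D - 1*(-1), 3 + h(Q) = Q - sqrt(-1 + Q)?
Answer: -110 - 22*I*sqrt(7) ≈ -110.0 - 58.207*I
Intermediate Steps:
h(Q) = -3 + Q - sqrt(-1 + Q) (h(Q) = -3 + (Q - sqrt(-1 + Q)) = -3 + Q - sqrt(-1 + Q))
E(d, D) = 6 - D (E(d, D) = 7 - (D - 1*(-1)) = 7 - (D + 1) = 7 - (1 + D) = 7 + (-1 - D) = 6 - D)
w(G, L) = -3 + L - sqrt(-1 + G + G*L) + 2*G + G*L (w(G, L) = (G + L) + (-3 + (G*L + G) - sqrt(-1 + (G*L + G))) = (G + L) + (-3 + (G + G*L) - sqrt(-1 + (G + G*L))) = (G + L) + (-3 + (G + G*L) - sqrt(-1 + G + G*L)) = (G + L) + (-3 + G - sqrt(-1 + G + G*L) + G*L) = -3 + L - sqrt(-1 + G + G*L) + 2*G + G*L)
(E(0, -5)*w(-1, 5))*g(-2, 2) = ((6 - 1*(-5))*(-3 - 1 + 5 - sqrt(-1 - (1 + 5)) - (1 + 5)))*2 = ((6 + 5)*(-3 - 1 + 5 - sqrt(-1 - 1*6) - 1*6))*2 = (11*(-3 - 1 + 5 - sqrt(-1 - 6) - 6))*2 = (11*(-3 - 1 + 5 - sqrt(-7) - 6))*2 = (11*(-3 - 1 + 5 - I*sqrt(7) - 6))*2 = (11*(-5 - I*sqrt(7)))*2 = (-55 - 11*I*sqrt(7))*2 = -110 - 22*I*sqrt(7)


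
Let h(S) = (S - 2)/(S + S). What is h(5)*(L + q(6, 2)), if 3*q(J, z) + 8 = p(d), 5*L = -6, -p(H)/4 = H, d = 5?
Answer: -79/25 ≈ -3.1600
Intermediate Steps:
p(H) = -4*H
h(S) = (-2 + S)/(2*S) (h(S) = (-2 + S)/((2*S)) = (-2 + S)*(1/(2*S)) = (-2 + S)/(2*S))
L = -6/5 (L = (1/5)*(-6) = -6/5 ≈ -1.2000)
q(J, z) = -28/3 (q(J, z) = -8/3 + (-4*5)/3 = -8/3 + (1/3)*(-20) = -8/3 - 20/3 = -28/3)
h(5)*(L + q(6, 2)) = ((1/2)*(-2 + 5)/5)*(-6/5 - 28/3) = ((1/2)*(1/5)*3)*(-158/15) = (3/10)*(-158/15) = -79/25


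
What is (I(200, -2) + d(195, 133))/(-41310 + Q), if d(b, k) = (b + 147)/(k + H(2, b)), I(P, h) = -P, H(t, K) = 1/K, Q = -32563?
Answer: 2560255/957985064 ≈ 0.0026725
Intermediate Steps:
d(b, k) = (147 + b)/(k + 1/b) (d(b, k) = (b + 147)/(k + 1/b) = (147 + b)/(k + 1/b))
(I(200, -2) + d(195, 133))/(-41310 + Q) = (-1*200 + 195*(147 + 195)/(1 + 195*133))/(-41310 - 32563) = (-200 + 195*342/(1 + 25935))/(-73873) = (-200 + 195*342/25936)*(-1/73873) = (-200 + 195*(1/25936)*342)*(-1/73873) = (-200 + 33345/12968)*(-1/73873) = -2560255/12968*(-1/73873) = 2560255/957985064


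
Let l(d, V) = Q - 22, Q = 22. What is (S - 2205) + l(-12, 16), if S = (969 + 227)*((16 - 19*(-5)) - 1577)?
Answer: -1755541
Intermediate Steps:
l(d, V) = 0 (l(d, V) = 22 - 22 = 0)
S = -1753336 (S = 1196*((16 + 95) - 1577) = 1196*(111 - 1577) = 1196*(-1466) = -1753336)
(S - 2205) + l(-12, 16) = (-1753336 - 2205) + 0 = -1755541 + 0 = -1755541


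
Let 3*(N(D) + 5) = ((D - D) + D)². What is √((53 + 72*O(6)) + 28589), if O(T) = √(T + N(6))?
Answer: √(28642 + 72*√13) ≈ 170.00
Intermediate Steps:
N(D) = -5 + D²/3 (N(D) = -5 + ((D - D) + D)²/3 = -5 + (0 + D)²/3 = -5 + D²/3)
O(T) = √(7 + T) (O(T) = √(T + (-5 + (⅓)*6²)) = √(T + (-5 + (⅓)*36)) = √(T + (-5 + 12)) = √(T + 7) = √(7 + T))
√((53 + 72*O(6)) + 28589) = √((53 + 72*√(7 + 6)) + 28589) = √((53 + 72*√13) + 28589) = √(28642 + 72*√13)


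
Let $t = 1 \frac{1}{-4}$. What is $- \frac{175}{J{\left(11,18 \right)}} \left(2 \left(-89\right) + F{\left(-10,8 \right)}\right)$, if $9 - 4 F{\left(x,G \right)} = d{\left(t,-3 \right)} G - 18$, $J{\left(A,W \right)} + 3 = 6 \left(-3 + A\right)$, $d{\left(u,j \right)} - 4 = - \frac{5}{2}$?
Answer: $\frac{24395}{36} \approx 677.64$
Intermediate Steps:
$t = - \frac{1}{4}$ ($t = 1 \left(- \frac{1}{4}\right) = - \frac{1}{4} \approx -0.25$)
$d{\left(u,j \right)} = \frac{3}{2}$ ($d{\left(u,j \right)} = 4 - \frac{5}{2} = \frac{3}{2}$)
$J{\left(A,W \right)} = -21 + 6 A$ ($J{\left(A,W \right)} = -3 + 6 \left(-3 + A\right) = -3 + \left(-18 + 6 A\right) = -21 + 6 A$)
$F{\left(x,G \right)} = \frac{27}{4} - \frac{3 G}{8}$ ($F{\left(x,G \right)} = \frac{9}{4} - \frac{\frac{3 G}{2} - 18}{4} = \frac{9}{4} - \frac{-18 + \frac{3 G}{2}}{4} = \frac{9}{4} - \left(- \frac{9}{2} + \frac{3 G}{8}\right) = \frac{27}{4} - \frac{3 G}{8}$)
$- \frac{175}{J{\left(11,18 \right)}} \left(2 \left(-89\right) + F{\left(-10,8 \right)}\right) = - \frac{175}{-21 + 6 \cdot 11} \left(2 \left(-89\right) + \left(\frac{27}{4} - 3\right)\right) = - \frac{175}{-21 + 66} \left(-178 + \left(\frac{27}{4} - 3\right)\right) = - \frac{175}{45} \left(-178 + \frac{15}{4}\right) = \left(-175\right) \frac{1}{45} \left(- \frac{697}{4}\right) = \left(- \frac{35}{9}\right) \left(- \frac{697}{4}\right) = \frac{24395}{36}$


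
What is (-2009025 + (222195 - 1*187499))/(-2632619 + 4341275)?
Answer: -1974329/1708656 ≈ -1.1555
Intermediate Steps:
(-2009025 + (222195 - 1*187499))/(-2632619 + 4341275) = (-2009025 + (222195 - 187499))/1708656 = (-2009025 + 34696)*(1/1708656) = -1974329*1/1708656 = -1974329/1708656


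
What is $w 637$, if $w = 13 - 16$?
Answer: $-1911$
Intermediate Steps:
$w = -3$
$w 637 = \left(-3\right) 637 = -1911$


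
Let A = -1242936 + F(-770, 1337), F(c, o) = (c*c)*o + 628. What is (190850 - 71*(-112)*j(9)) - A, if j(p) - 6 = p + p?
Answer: -791083294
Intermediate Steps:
j(p) = 6 + 2*p (j(p) = 6 + (p + p) = 6 + 2*p)
F(c, o) = 628 + o*c² (F(c, o) = c²*o + 628 = o*c² + 628 = 628 + o*c²)
A = 791464992 (A = -1242936 + (628 + 1337*(-770)²) = -1242936 + (628 + 1337*592900) = -1242936 + (628 + 792707300) = -1242936 + 792707928 = 791464992)
(190850 - 71*(-112)*j(9)) - A = (190850 - 71*(-112)*(6 + 2*9)) - 1*791464992 = (190850 - (-7952)*(6 + 18)) - 791464992 = (190850 - (-7952)*24) - 791464992 = (190850 - 1*(-190848)) - 791464992 = (190850 + 190848) - 791464992 = 381698 - 791464992 = -791083294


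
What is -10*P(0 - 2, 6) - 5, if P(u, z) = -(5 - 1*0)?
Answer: 45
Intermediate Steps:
P(u, z) = -5 (P(u, z) = -(5 + 0) = -1*5 = -5)
-10*P(0 - 2, 6) - 5 = -10*(-5) - 5 = 50 - 5 = 45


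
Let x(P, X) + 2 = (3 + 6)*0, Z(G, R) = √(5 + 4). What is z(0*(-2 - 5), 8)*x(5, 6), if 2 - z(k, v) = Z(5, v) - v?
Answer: -14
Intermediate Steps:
Z(G, R) = 3 (Z(G, R) = √9 = 3)
x(P, X) = -2 (x(P, X) = -2 + (3 + 6)*0 = -2 + 9*0 = -2 + 0 = -2)
z(k, v) = -1 + v (z(k, v) = 2 - (3 - v) = 2 + (-3 + v) = -1 + v)
z(0*(-2 - 5), 8)*x(5, 6) = (-1 + 8)*(-2) = 7*(-2) = -14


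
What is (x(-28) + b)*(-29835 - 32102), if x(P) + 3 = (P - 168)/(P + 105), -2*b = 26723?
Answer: 18214123275/22 ≈ 8.2791e+8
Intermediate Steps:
b = -26723/2 (b = -½*26723 = -26723/2 ≈ -13362.)
x(P) = -3 + (-168 + P)/(105 + P) (x(P) = -3 + (P - 168)/(P + 105) = -3 + (-168 + P)/(105 + P))
(x(-28) + b)*(-29835 - 32102) = ((-483 - 2*(-28))/(105 - 28) - 26723/2)*(-29835 - 32102) = ((-483 + 56)/77 - 26723/2)*(-61937) = ((1/77)*(-427) - 26723/2)*(-61937) = (-61/11 - 26723/2)*(-61937) = -294075/22*(-61937) = 18214123275/22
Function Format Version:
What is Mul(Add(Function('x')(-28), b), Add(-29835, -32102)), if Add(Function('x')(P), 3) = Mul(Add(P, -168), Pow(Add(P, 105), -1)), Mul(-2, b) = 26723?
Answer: Rational(18214123275, 22) ≈ 8.2791e+8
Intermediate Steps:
b = Rational(-26723, 2) (b = Mul(Rational(-1, 2), 26723) = Rational(-26723, 2) ≈ -13362.)
Function('x')(P) = Add(-3, Mul(Pow(Add(105, P), -1), Add(-168, P))) (Function('x')(P) = Add(-3, Mul(Add(P, -168), Pow(Add(P, 105), -1))) = Add(-3, Mul(Add(-168, P), Pow(Add(105, P), -1))) = Add(-3, Mul(Pow(Add(105, P), -1), Add(-168, P))))
Mul(Add(Function('x')(-28), b), Add(-29835, -32102)) = Mul(Add(Mul(Pow(Add(105, -28), -1), Add(-483, Mul(-2, -28))), Rational(-26723, 2)), Add(-29835, -32102)) = Mul(Add(Mul(Pow(77, -1), Add(-483, 56)), Rational(-26723, 2)), -61937) = Mul(Add(Mul(Rational(1, 77), -427), Rational(-26723, 2)), -61937) = Mul(Add(Rational(-61, 11), Rational(-26723, 2)), -61937) = Mul(Rational(-294075, 22), -61937) = Rational(18214123275, 22)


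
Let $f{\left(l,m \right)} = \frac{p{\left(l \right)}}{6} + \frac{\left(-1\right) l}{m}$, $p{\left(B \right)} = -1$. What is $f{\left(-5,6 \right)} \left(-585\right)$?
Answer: $-390$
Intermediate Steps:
$f{\left(l,m \right)} = - \frac{1}{6} - \frac{l}{m}$ ($f{\left(l,m \right)} = - \frac{1}{6} + \frac{\left(-1\right) l}{m} = \left(-1\right) \frac{1}{6} - \frac{l}{m} = - \frac{1}{6} - \frac{l}{m}$)
$f{\left(-5,6 \right)} \left(-585\right) = \frac{\left(-1\right) \left(-5\right) - 1}{6} \left(-585\right) = \frac{5 - 1}{6} \left(-585\right) = \frac{1}{6} \cdot 4 \left(-585\right) = \frac{2}{3} \left(-585\right) = -390$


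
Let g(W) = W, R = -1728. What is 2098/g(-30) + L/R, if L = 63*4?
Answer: -16819/240 ≈ -70.079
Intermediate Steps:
L = 252
2098/g(-30) + L/R = 2098/(-30) + 252/(-1728) = 2098*(-1/30) + 252*(-1/1728) = -1049/15 - 7/48 = -16819/240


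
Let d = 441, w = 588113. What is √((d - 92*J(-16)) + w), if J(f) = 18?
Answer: √586898 ≈ 766.09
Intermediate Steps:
√((d - 92*J(-16)) + w) = √((441 - 92*18) + 588113) = √((441 - 1656) + 588113) = √(-1215 + 588113) = √586898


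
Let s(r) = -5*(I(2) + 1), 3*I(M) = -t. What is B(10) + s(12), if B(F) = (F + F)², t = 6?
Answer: 405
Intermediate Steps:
I(M) = -2 (I(M) = (-1*6)/3 = (⅓)*(-6) = -2)
B(F) = 4*F² (B(F) = (2*F)² = 4*F²)
s(r) = 5 (s(r) = -5*(-2 + 1) = -5*(-1) = 5)
B(10) + s(12) = 4*10² + 5 = 4*100 + 5 = 400 + 5 = 405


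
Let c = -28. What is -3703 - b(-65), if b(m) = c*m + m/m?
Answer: -5524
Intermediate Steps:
b(m) = 1 - 28*m (b(m) = -28*m + m/m = -28*m + 1 = 1 - 28*m)
-3703 - b(-65) = -3703 - (1 - 28*(-65)) = -3703 - (1 + 1820) = -3703 - 1*1821 = -3703 - 1821 = -5524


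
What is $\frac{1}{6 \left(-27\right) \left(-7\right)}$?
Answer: $\frac{1}{1134} \approx 0.00088183$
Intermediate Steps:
$\frac{1}{6 \left(-27\right) \left(-7\right)} = \frac{1}{\left(-162\right) \left(-7\right)} = \frac{1}{1134}$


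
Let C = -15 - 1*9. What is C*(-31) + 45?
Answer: 789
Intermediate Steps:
C = -24 (C = -15 - 9 = -24)
C*(-31) + 45 = -24*(-31) + 45 = 744 + 45 = 789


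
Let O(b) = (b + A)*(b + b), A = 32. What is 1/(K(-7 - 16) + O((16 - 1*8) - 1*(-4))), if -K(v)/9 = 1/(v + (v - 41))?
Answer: 29/30627 ≈ 0.00094688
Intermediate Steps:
K(v) = -9/(-41 + 2*v) (K(v) = -9/(v + (v - 41)) = -9/(v + (-41 + v)) = -9/(-41 + 2*v))
O(b) = 2*b*(32 + b) (O(b) = (b + 32)*(b + b) = (32 + b)*(2*b) = 2*b*(32 + b))
1/(K(-7 - 16) + O((16 - 1*8) - 1*(-4))) = 1/(-9/(-41 + 2*(-7 - 16)) + 2*((16 - 1*8) - 1*(-4))*(32 + ((16 - 1*8) - 1*(-4)))) = 1/(-9/(-41 + 2*(-23)) + 2*((16 - 8) + 4)*(32 + ((16 - 8) + 4))) = 1/(-9/(-41 - 46) + 2*(8 + 4)*(32 + (8 + 4))) = 1/(-9/(-87) + 2*12*(32 + 12)) = 1/(-9*(-1/87) + 2*12*44) = 1/(3/29 + 1056) = 1/(30627/29) = 29/30627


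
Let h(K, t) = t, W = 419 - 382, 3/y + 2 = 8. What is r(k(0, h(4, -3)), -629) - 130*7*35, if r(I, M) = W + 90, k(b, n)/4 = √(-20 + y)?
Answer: -31723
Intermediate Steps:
y = ½ (y = 3/(-2 + 8) = 3/6 = 3*(⅙) = ½ ≈ 0.50000)
W = 37
k(b, n) = 2*I*√78 (k(b, n) = 4*√(-20 + ½) = 4*√(-39/2) = 4*(I*√78/2) = 2*I*√78)
r(I, M) = 127 (r(I, M) = 37 + 90 = 127)
r(k(0, h(4, -3)), -629) - 130*7*35 = 127 - 130*7*35 = 127 - 910*35 = 127 - 31850 = -31723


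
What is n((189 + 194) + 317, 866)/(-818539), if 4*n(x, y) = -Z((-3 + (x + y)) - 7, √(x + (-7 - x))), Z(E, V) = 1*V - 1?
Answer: -1/3274156 + I*√7/3274156 ≈ -3.0542e-7 + 8.0807e-7*I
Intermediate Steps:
Z(E, V) = -1 + V (Z(E, V) = V - 1 = -1 + V)
n(x, y) = ¼ - I*√7/4 (n(x, y) = (-(-1 + √(x + (-7 - x))))/4 = (-(-1 + √(-7)))/4 = (-(-1 + I*√7))/4 = (1 - I*√7)/4 = ¼ - I*√7/4)
n((189 + 194) + 317, 866)/(-818539) = (¼ - I*√7/4)/(-818539) = (¼ - I*√7/4)*(-1/818539) = -1/3274156 + I*√7/3274156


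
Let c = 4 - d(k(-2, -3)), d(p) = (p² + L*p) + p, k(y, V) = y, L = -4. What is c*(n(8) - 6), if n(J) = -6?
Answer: 72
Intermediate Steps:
d(p) = p² - 3*p (d(p) = (p² - 4*p) + p = p² - 3*p)
c = -6 (c = 4 - (-2)*(-3 - 2) = 4 - (-2)*(-5) = 4 - 1*10 = 4 - 10 = -6)
c*(n(8) - 6) = -6*(-6 - 6) = -6*(-12) = 72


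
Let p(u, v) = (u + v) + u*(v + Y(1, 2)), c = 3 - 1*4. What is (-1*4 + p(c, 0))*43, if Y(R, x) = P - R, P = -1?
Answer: -129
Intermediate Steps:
Y(R, x) = -1 - R
c = -1 (c = 3 - 4 = -1)
p(u, v) = u + v + u*(-2 + v) (p(u, v) = (u + v) + u*(v + (-1 - 1*1)) = (u + v) + u*(v + (-1 - 1)) = (u + v) + u*(v - 2) = (u + v) + u*(-2 + v) = u + v + u*(-2 + v))
(-1*4 + p(c, 0))*43 = (-1*4 + (0 - 1*(-1) - 1*0))*43 = (-4 + (0 + 1 + 0))*43 = (-4 + 1)*43 = -3*43 = -129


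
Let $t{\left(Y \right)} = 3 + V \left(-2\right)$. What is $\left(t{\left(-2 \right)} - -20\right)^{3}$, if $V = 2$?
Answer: $6859$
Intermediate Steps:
$t{\left(Y \right)} = -1$ ($t{\left(Y \right)} = 3 + 2 \left(-2\right) = 3 - 4 = -1$)
$\left(t{\left(-2 \right)} - -20\right)^{3} = \left(-1 - -20\right)^{3} = \left(-1 + 20\right)^{3} = 19^{3} = 6859$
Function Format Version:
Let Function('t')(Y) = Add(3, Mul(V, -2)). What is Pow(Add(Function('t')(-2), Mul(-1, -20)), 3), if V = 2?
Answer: 6859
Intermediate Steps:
Function('t')(Y) = -1 (Function('t')(Y) = Add(3, Mul(2, -2)) = Add(3, -4) = -1)
Pow(Add(Function('t')(-2), Mul(-1, -20)), 3) = Pow(Add(-1, Mul(-1, -20)), 3) = Pow(Add(-1, 20), 3) = Pow(19, 3) = 6859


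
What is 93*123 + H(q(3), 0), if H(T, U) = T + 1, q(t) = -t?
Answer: 11437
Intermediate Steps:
H(T, U) = 1 + T
93*123 + H(q(3), 0) = 93*123 + (1 - 1*3) = 11439 + (1 - 3) = 11439 - 2 = 11437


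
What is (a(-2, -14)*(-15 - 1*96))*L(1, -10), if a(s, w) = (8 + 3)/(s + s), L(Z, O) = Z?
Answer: 1221/4 ≈ 305.25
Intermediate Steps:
a(s, w) = 11/(2*s) (a(s, w) = 11/((2*s)) = 11*(1/(2*s)) = 11/(2*s))
(a(-2, -14)*(-15 - 1*96))*L(1, -10) = (((11/2)/(-2))*(-15 - 1*96))*1 = (((11/2)*(-1/2))*(-15 - 96))*1 = -11/4*(-111)*1 = (1221/4)*1 = 1221/4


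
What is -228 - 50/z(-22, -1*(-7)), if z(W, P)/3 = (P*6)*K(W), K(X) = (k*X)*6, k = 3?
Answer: -5688119/24948 ≈ -228.00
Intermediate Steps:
K(X) = 18*X (K(X) = (3*X)*6 = 18*X)
z(W, P) = 324*P*W (z(W, P) = 3*((P*6)*(18*W)) = 3*((6*P)*(18*W)) = 3*(108*P*W) = 324*P*W)
-228 - 50/z(-22, -1*(-7)) = -228 - 50/(324*(-1*(-7))*(-22)) = -228 - 50/(324*7*(-22)) = -228 - 50/(-49896) = -228 - 50*(-1/49896) = -228 + 25/24948 = -5688119/24948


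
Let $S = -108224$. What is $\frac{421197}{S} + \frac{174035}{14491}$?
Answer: $\frac{12731198113}{1568273984} \approx 8.118$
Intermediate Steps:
$\frac{421197}{S} + \frac{174035}{14491} = \frac{421197}{-108224} + \frac{174035}{14491} = 421197 \left(- \frac{1}{108224}\right) + 174035 \cdot \frac{1}{14491} = - \frac{421197}{108224} + \frac{174035}{14491} = \frac{12731198113}{1568273984}$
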